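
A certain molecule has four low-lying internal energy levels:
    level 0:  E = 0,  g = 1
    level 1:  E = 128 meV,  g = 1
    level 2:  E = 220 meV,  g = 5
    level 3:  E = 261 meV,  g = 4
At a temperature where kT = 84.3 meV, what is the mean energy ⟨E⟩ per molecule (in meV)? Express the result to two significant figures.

Eᵢ/kT = 0, 1.518, 2.610, 3.096.
Z = Σ gᵢe^(−Eᵢ/kT) = 1·e^(−0) + 1·e^(−1.518) + 5·e^(−2.610) + 4·e^(−3.096) = 1.000 + 0.2191 + 0.3677 + 0.1809 = 1.768.
⟨E⟩ = Σ Eᵢ gᵢe^(−Eᵢ/kT) / Z = (0·1.000 + 128·0.2191 + 220·0.3677 + 261·0.1809) / 1.768 = 88 meV.

88 meV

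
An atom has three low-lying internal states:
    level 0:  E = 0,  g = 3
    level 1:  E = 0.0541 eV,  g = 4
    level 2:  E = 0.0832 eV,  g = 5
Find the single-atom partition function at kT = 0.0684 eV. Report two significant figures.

Eᵢ/kT = 0, 0.7909, 1.216.
Z = Σ gᵢe^(−Eᵢ/kT) = 3·e^(−0) + 4·e^(−0.7909) + 5·e^(−1.216) = 3.000 + 1.814 + 1.482 = 6.296.

Z = 6.3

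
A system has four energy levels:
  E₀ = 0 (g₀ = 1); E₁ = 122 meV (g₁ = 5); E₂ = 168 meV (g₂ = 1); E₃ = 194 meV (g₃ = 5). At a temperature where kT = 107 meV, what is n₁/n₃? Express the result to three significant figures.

1.96

n₁/n₃ = (g₁/g₃) exp[−(E₁−E₃)/kT] = (5/5) × exp(−(-72 meV)/(107 meV)) = (5/5) × exp(0.67290) = 1.96.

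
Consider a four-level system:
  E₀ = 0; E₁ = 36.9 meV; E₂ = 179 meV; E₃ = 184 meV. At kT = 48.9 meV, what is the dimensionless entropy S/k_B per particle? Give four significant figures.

Eᵢ/kT = 0, 0.754601, 3.66053, 3.76278.
Z = Σ e^(−Eᵢ/kT) = e^(−0) + e^(−0.754601) + e^(−3.66053) + e^(−3.76278) = 1.00000 + 0.470198 + 0.0257189 + 0.0232191 = 1.51914.
⟨E⟩ = Σ EᵢPᵢ = 17.2639 meV.
S/k_B = ln Z + ⟨E⟩/kT = ln(1.51914) + 17.2639/48.9 = 0.418144 + 0.353045 = 0.7712.

0.7712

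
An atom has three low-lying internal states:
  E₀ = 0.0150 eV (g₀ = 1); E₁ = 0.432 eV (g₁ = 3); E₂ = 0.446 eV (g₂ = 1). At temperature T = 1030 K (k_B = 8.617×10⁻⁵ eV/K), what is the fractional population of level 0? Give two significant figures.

0.97

k_BT = 8.617×10⁻⁵ × 1030 K = 0.08876 eV.
Eᵢ/kT = 0.1690, 4.867, 5.025.
Z = Σ gᵢe^(−Eᵢ/kT) = 1·e^(−0.1690) + 3·e^(−4.867) + 1·e^(−5.025) = 0.8445 + 0.02309 + 0.006572 = 0.8742.
P₀ = g₀ e^(−E₀/kT) / Z = 0.8445/0.8742 = 0.97.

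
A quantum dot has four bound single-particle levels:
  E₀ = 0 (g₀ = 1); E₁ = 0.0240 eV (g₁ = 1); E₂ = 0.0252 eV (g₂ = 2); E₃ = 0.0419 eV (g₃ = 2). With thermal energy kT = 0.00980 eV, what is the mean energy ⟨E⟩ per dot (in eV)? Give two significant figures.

Eᵢ/kT = 0, 2.449, 2.571, 4.276.
Z = Σ gᵢe^(−Eᵢ/kT) = 1·e^(−0) + 1·e^(−2.449) + 2·e^(−2.571) + 2·e^(−4.276) = 1.000 + 0.08638 + 0.1529 + 0.02780 = 1.267.
⟨E⟩ = Σ Eᵢ gᵢe^(−Eᵢ/kT) / Z = (0·1.000 + 0.0240·0.08638 + 0.0252·0.1529 + 0.0419·0.02780) / 1.267 = 0.0056 eV.

0.0056 eV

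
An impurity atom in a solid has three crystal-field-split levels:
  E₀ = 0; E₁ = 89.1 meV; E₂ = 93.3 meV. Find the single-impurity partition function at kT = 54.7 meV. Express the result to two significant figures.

Z = 1.4

Eᵢ/kT = 0, 1.629, 1.706.
Z = Σ e^(−Eᵢ/kT) = e^(−0) + e^(−1.629) + e^(−1.706) = 1.000 + 0.1961 + 0.1816 = 1.378.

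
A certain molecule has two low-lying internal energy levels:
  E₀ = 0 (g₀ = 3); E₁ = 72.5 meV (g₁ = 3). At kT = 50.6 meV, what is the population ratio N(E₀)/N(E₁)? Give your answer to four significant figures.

4.190

n₀/n₁ = (g₀/g₁) exp[−(E₀−E₁)/kT] = (3/3) × exp(−(-72.5 meV)/(50.6 meV)) = (3/3) × exp(1.43281) = 4.190.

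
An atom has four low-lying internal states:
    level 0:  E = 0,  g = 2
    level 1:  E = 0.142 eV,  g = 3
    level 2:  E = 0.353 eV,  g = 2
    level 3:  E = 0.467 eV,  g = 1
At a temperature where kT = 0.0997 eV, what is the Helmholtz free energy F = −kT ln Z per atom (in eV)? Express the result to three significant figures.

Eᵢ/kT = 0, 1.4243, 3.5406, 4.6841.
Z = Σ gᵢe^(−Eᵢ/kT) = 2·e^(−0) + 3·e^(−1.4243) + 2·e^(−3.5406) + 1·e^(−4.6841) = 2.0000 + 0.72203 + 0.057992 + 0.0092410 = 2.7893.
F = −kT ln Z = −0.0997 × ln(2.7893) = −0.0997 × 1.0258 = -0.102 eV.

-0.102 eV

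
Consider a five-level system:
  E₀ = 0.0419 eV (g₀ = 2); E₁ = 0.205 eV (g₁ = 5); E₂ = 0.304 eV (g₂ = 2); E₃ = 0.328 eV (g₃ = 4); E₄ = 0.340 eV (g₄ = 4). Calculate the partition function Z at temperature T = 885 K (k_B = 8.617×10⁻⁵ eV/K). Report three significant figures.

Z = 1.63

k_BT = 8.617×10⁻⁵ × 885 K = 0.076260 eV.
Eᵢ/kT = 0.54944, 2.6882, 3.9864, 4.3011, 4.4584.
Z = Σ gᵢe^(−Eᵢ/kT) = 2·e^(−0.54944) + 5·e^(−2.6882) + 2·e^(−3.9864) + 4·e^(−4.3011) + 4·e^(−4.4584) = 1.1545 + 0.34002 + 0.037133 + 0.054215 + 0.046324 = 1.6322.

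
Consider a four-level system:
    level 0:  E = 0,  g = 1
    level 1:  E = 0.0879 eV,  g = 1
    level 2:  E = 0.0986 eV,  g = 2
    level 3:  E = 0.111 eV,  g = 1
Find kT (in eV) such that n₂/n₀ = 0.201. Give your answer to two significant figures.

0.043 eV

n₂/n₀ = (g₂/g₀) exp[−(E₂−E₀)/kT] = 0.201.
⇒ (E₂−E₀)/kT = ln((2/1)/0.201) = ln(9.950) = 2.298.
kT = 0.0986 eV / 2.298 = 0.043 eV.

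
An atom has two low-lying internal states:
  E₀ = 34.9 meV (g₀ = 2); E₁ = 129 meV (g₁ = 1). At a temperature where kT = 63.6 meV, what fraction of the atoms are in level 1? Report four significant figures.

0.1022

Eᵢ/kT = 0.548742, 2.02830.
Z = Σ gᵢe^(−Eᵢ/kT) = 2·e^(−0.548742) + 1·e^(−2.02830) = 1.15535 + 0.131559 = 1.28691.
P₁ = g₁ e^(−E₁/kT) / Z = 0.131559/1.28691 = 0.1022.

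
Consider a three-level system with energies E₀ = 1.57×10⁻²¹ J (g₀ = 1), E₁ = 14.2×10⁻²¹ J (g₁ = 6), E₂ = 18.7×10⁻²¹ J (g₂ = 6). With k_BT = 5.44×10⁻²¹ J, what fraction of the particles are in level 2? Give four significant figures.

0.1394

Eᵢ/kT = 0.288603, 2.61029, 3.43750.
Z = Σ gᵢe^(−Eᵢ/kT) = 1·e^(−0.288603) + 6·e^(−2.61029) + 6·e^(−3.43750) = 0.749310 + 0.441079 + 0.192870 = 1.38326.
P₂ = g₂ e^(−E₂/kT) / Z = 0.192870/1.38326 = 0.1394.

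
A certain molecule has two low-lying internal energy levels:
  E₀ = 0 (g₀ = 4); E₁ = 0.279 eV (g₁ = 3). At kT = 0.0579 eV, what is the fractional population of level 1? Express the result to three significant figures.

0.00602

Eᵢ/kT = 0, 4.8187.
Z = Σ gᵢe^(−Eᵢ/kT) = 4·e^(−0) + 3·e^(−4.8187) = 4.0000 + 0.024232 = 4.0242.
P₁ = g₁ e^(−E₁/kT) / Z = 0.024232/4.0242 = 0.00602.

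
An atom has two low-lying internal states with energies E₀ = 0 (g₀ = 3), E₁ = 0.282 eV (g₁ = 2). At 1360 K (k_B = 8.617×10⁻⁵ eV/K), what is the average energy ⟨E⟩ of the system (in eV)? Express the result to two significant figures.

k_BT = 8.617×10⁻⁵ × 1360 K = 0.1172 eV.
Eᵢ/kT = 0, 2.406.
Z = Σ gᵢe^(−Eᵢ/kT) = 3·e^(−0) + 2·e^(−2.406) = 3.000 + 0.1804 = 3.180.
⟨E⟩ = Σ Eᵢ gᵢe^(−Eᵢ/kT) / Z = (0·3.000 + 0.282·0.1804) / 3.180 = 0.016 eV.

0.016 eV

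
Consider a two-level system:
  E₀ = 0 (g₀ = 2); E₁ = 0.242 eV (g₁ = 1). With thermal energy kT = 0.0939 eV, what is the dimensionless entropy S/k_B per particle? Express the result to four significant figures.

0.8248

Eᵢ/kT = 0, 2.57721.
Z = Σ gᵢe^(−Eᵢ/kT) = 2·e^(−0) + 1·e^(−2.57721) = 2.00000 + 0.0759857 = 2.07599.
⟨E⟩ = Σ EᵢPᵢ = 0.00885772 eV.
S/k_B = ln Z + ⟨E⟩/kT = ln(2.07599) + 0.00885772/0.0939 = 0.730438 + 0.0943314 = 0.8248.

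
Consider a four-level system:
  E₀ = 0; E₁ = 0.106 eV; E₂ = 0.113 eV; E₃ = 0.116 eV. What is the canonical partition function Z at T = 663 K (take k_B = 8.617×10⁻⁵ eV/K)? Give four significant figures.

Z = 1.426

k_BT = 8.617×10⁻⁵ × 663 K = 0.0571307 eV.
Eᵢ/kT = 0, 1.85539, 1.97792, 2.03043.
Z = Σ e^(−Eᵢ/kT) = e^(−0) + e^(−1.85539) + e^(−1.97792) + e^(−2.03043) = 1.00000 + 0.156392 + 0.138357 + 0.131279 = 1.42603.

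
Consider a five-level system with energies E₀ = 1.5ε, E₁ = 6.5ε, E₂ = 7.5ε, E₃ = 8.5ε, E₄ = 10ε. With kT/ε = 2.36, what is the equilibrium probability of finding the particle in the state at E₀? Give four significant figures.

0.7827

Eᵢ/kT = 0.635593, 2.75424, 3.17797, 3.60169, 4.23729.
Z = Σ e^(−Eᵢ/kT) = e^(−0.635593) + e^(−2.75424) + e^(−3.17797) + e^(−3.60169) + e^(−4.23729) = 0.529621 + 0.0636574 + 0.0416702 + 0.0272776 + 0.0144467 = 0.676673.
P₀ = e^(−E₀/kT) / Z = 0.529621/0.676673 = 0.7827.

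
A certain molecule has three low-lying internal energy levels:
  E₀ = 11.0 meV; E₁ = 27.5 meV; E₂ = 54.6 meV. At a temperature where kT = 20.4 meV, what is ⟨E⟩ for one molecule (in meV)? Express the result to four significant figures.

Eᵢ/kT = 0.539216, 1.34804, 2.67647.
Z = Σ e^(−Eᵢ/kT) = e^(−0.539216) + e^(−1.34804) + e^(−2.67647) = 0.583205 + 0.259749 + 0.0688056 = 0.911760.
⟨E⟩ = Σ Eᵢ e^(−Eᵢ/kT) / Z = (11.0·0.583205 + 27.5·0.259749 + 54.6·0.0688056) / 0.911760 = 18.99 meV.

18.99 meV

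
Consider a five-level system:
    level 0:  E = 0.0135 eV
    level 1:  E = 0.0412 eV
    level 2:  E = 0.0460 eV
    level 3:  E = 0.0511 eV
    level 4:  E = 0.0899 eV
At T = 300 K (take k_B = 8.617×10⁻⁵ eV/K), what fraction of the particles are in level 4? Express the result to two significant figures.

k_BT = 8.617×10⁻⁵ × 300 K = 0.02585 eV.
Eᵢ/kT = 0.5222, 1.594, 1.779, 1.977, 3.478.
Z = Σ e^(−Eᵢ/kT) = e^(−0.5222) + e^(−1.594) + e^(−1.779) + e^(−1.977) + e^(−3.478) = 0.5932 + 0.2031 + 0.1688 + 0.1385 + 0.03087 = 1.134.
P₄ = e^(−E₄/kT) / Z = 0.03087/1.134 = 0.027.

0.027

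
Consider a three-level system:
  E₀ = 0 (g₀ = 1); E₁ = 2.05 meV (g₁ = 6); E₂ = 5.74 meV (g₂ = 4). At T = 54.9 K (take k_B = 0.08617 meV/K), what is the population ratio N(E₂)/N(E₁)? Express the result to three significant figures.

k_BT = 0.08617 × 54.9 K = 4.7307 meV.
n₂/n₁ = (g₂/g₁) exp[−(E₂−E₁)/kT] = (4/6) × exp(−(3.69 meV)/(4.7307 meV)) = (4/6) × exp(-0.78001) = 0.306.

0.306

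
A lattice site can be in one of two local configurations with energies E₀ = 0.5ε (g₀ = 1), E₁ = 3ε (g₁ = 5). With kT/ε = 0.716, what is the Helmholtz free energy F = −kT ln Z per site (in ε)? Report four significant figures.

0.3985 ε

Eᵢ/kT = 0.698324, 4.18994.
Z = Σ gᵢe^(−Eᵢ/kT) = 1·e^(−0.698324) + 5·e^(−4.18994) = 0.497418 + 0.0757360 = 0.573154.
F = −kT ln Z = −0.716 × ln(0.573154) = −0.716 × -0.556601 = 0.3985 ε.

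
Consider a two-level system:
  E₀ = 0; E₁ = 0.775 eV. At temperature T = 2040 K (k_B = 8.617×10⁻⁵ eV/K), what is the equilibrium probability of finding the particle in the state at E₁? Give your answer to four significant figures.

0.01202

k_BT = 8.617×10⁻⁵ × 2040 K = 0.175787 eV.
Eᵢ/kT = 0, 4.40874.
Z = Σ e^(−Eᵢ/kT) = e^(−0) + e^(−4.40874) = 1.00000 + 0.0121705 = 1.01217.
P₁ = e^(−E₁/kT) / Z = 0.0121705/1.01217 = 0.01202.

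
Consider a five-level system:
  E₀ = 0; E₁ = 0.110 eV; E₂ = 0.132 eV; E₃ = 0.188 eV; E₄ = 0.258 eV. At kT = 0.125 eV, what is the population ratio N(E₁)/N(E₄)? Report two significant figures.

3.3

n₁/n₄ = exp[−(E₁−E₄)/kT] = exp(−(-0.148 eV)/(0.125 eV)) = exp(1.184) = 3.3.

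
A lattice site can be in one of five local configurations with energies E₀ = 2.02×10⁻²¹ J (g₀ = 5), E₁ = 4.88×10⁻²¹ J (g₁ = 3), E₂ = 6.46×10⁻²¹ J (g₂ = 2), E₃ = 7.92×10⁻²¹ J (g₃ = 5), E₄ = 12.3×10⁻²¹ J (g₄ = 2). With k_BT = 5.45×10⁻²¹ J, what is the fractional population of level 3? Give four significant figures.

0.1754

Eᵢ/kT = 0.370642, 0.895413, 1.18532, 1.45321, 2.25688.
Z = Σ gᵢe^(−Eᵢ/kT) = 5·e^(−0.370642) + 3·e^(−0.895413) + 2·e^(−1.18532) + 5·e^(−1.45321) + 2·e^(−2.25688) = 3.45146 + 1.22532 + 0.611297 + 1.16909 + 0.209353 = 6.66652.
P₃ = g₃ e^(−E₃/kT) / Z = 1.16909/6.66652 = 0.1754.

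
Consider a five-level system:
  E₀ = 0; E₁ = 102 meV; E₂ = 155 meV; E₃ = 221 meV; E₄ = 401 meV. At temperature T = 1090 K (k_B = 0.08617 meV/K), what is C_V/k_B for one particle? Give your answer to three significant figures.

k_BT = 0.08617 × 1090 K = 93.925 meV.
Eᵢ/kT = 0, 1.0860, 1.6503, 2.3529, 4.2694.
Z = Σ e^(−Eᵢ/kT) = e^(−0) + e^(−1.0860) + e^(−1.6503) + e^(−2.3529) + e^(−4.2694) = 1.0000 + 0.33756 + 0.19199 + 0.095093 + 0.013990 = 1.6386.
⟨E⟩ = 55.422 meV, ⟨E²⟩ = 9165.5 meV².
C_V/k_B = (⟨E²⟩ − ⟨E⟩²)/(kT)² = (9165.5 − 3071.6)/8821.9 = 0.691.

0.691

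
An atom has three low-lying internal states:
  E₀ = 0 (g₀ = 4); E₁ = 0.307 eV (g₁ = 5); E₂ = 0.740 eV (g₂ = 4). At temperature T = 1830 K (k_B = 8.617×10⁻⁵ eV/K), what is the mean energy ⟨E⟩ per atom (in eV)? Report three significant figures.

0.0518 eV

k_BT = 8.617×10⁻⁵ × 1830 K = 0.15769 eV.
Eᵢ/kT = 0, 1.9469, 4.6928.
Z = Σ gᵢe^(−Eᵢ/kT) = 4·e^(−0) + 5·e^(−1.9469) + 4·e^(−4.6928) = 4.0000 + 0.71358 + 0.036644 = 4.7502.
⟨E⟩ = Σ Eᵢ gᵢe^(−Eᵢ/kT) / Z = (0·4.0000 + 0.307·0.71358 + 0.740·0.036644) / 4.7502 = 0.0518 eV.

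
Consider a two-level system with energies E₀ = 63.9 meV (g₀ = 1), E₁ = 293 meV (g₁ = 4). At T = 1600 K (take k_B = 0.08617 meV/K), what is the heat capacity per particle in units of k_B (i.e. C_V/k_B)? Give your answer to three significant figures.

0.677

k_BT = 0.08617 × 1600 K = 137.87 meV.
Eᵢ/kT = 0.46348, 2.1252.
Z = Σ gᵢe^(−Eᵢ/kT) = 1·e^(−0.46348) + 4·e^(−2.1252) = 0.62909 + 0.47764 = 1.1067.
⟨E⟩ = 162.78 meV, ⟨E²⟩ = 39373 meV².
C_V/k_B = (⟨E²⟩ − ⟨E⟩²)/(kT)² = (39373 − 26497)/19008 = 0.677.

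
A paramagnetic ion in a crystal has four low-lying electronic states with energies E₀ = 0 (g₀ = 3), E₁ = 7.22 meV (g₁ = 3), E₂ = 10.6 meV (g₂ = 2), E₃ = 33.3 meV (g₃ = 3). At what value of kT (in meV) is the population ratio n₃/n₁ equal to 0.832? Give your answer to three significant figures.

142 meV

n₃/n₁ = (g₃/g₁) exp[−(E₃−E₁)/kT] = 0.832.
⇒ (E₃−E₁)/kT = ln((3/3)/0.832) = ln(1.2019) = 0.18390.
kT = 26.08 meV / 0.18390 = 142 meV.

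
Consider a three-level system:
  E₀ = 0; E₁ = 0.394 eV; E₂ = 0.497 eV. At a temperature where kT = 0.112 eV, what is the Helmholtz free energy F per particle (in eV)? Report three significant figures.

-0.00455 eV

Eᵢ/kT = 0, 3.5179, 4.4375.
Z = Σ e^(−Eᵢ/kT) = e^(−0) + e^(−3.5179) + e^(−4.4375) = 1.0000 + 0.029662 + 0.011825 = 1.0415.
F = −kT ln Z = −0.112 × ln(1.0415) = −0.112 × 0.040662 = -0.00455 eV.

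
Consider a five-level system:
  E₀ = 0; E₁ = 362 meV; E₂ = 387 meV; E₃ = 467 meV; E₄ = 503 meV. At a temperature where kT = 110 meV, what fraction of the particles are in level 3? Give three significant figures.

Eᵢ/kT = 0, 3.2909, 3.5182, 4.2455, 4.5727.
Z = Σ e^(−Eᵢ/kT) = e^(−0) + e^(−3.2909) + e^(−3.5182) + e^(−4.2455) + e^(−4.5727) = 1.0000 + 0.037220 + 0.029653 + 0.014329 + 0.010330 = 1.0915.
P₃ = e^(−E₃/kT) / Z = 0.014329/1.0915 = 0.0131.

0.0131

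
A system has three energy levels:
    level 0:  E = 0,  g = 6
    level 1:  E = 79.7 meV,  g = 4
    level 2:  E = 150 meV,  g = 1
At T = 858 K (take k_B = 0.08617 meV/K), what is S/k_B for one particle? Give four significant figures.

2.245

k_BT = 0.08617 × 858 K = 73.9339 meV.
Eᵢ/kT = 0, 1.07799, 2.02884.
Z = Σ gᵢe^(−Eᵢ/kT) = 6·e^(−0) + 4·e^(−1.07799) + 1·e^(−2.02884) = 6.00000 + 1.36112 + 0.131488 = 7.49261.
⟨E⟩ = Σ EᵢPᵢ = 17.1108 meV.
S/k_B = ln Z + ⟨E⟩/kT = ln(7.49261) + 17.1108/73.9339 = 2.01392 + 0.231434 = 2.245.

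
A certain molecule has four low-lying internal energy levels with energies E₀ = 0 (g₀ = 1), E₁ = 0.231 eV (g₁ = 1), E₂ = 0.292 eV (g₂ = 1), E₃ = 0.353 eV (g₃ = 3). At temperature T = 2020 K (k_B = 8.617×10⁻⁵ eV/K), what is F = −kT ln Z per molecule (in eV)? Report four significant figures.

-0.1068 eV

k_BT = 8.617×10⁻⁵ × 2020 K = 0.174063 eV.
Eᵢ/kT = 0, 1.32711, 1.67755, 2.02800.
Z = Σ gᵢe^(−Eᵢ/kT) = 1·e^(−0) + 1·e^(−1.32711) + 1·e^(−1.67755) + 3·e^(−2.02800) = 1.00000 + 0.265243 + 0.186831 + 0.394795 = 1.84687.
F = −kT ln Z = −0.174063 × ln(1.84687) = −0.174063 × 0.613492 = -0.1068 eV.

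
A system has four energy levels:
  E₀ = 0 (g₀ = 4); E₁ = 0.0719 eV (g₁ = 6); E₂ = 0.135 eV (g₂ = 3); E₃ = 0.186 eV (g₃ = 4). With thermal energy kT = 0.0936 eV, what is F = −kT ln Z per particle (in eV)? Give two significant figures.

-0.20 eV

Eᵢ/kT = 0, 0.7682, 1.442, 1.987.
Z = Σ gᵢe^(−Eᵢ/kT) = 4·e^(−0) + 6·e^(−0.7682) + 3·e^(−1.442) + 4·e^(−1.987) = 4.000 + 2.783 + 0.7094 + 0.5484 = 8.041.
F = −kT ln Z = −0.0936 × ln(8.041) = −0.0936 × 2.085 = -0.20 eV.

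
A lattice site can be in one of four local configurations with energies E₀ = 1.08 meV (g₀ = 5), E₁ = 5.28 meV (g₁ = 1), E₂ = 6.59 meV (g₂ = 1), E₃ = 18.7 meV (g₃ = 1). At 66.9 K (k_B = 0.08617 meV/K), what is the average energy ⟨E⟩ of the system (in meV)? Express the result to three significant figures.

k_BT = 0.08617 × 66.9 K = 5.7648 meV.
Eᵢ/kT = 0.18734, 0.91590, 1.1431, 3.2438.
Z = Σ gᵢe^(−Eᵢ/kT) = 5·e^(−0.18734) + 1·e^(−0.91590) + 1·e^(−1.1431) + 1·e^(−3.2438) = 4.1458 + 0.40016 + 0.31883 + 0.039015 = 4.9038.
⟨E⟩ = Σ Eᵢ gᵢe^(−Eᵢ/kT) / Z = (1.08·4.1458 + 5.28·0.40016 + 6.59·0.31883 + 18.7·0.039015) / 4.9038 = 1.92 meV.

1.92 meV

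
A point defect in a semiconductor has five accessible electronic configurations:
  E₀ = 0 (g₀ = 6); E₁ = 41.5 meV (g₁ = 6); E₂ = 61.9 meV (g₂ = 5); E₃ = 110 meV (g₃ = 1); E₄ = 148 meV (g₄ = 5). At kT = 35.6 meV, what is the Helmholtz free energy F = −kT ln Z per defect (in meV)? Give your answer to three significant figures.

-77.7 meV

Eᵢ/kT = 0, 1.1657, 1.7388, 3.0899, 4.1573.
Z = Σ gᵢe^(−Eᵢ/kT) = 6·e^(−0) + 6·e^(−1.1657) + 5·e^(−1.7388) + 1·e^(−3.0899) + 5·e^(−4.1573) = 6.0000 + 1.8702 + 0.87866 + 0.045507 + 0.078249 = 8.8726.
F = −kT ln Z = −35.6 × ln(8.8726) = −35.6 × 2.1830 = -77.7 meV.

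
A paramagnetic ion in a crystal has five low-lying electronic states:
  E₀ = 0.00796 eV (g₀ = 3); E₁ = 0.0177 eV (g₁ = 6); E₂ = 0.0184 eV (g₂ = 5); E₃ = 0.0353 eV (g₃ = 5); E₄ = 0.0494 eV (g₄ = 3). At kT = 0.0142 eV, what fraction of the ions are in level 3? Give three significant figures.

Eᵢ/kT = 0.56056, 1.2465, 1.2958, 2.4859, 3.4789.
Z = Σ gᵢe^(−Eᵢ/kT) = 3·e^(−0.56056) + 6·e^(−1.2465) + 5·e^(−1.2958) + 5·e^(−2.4859) + 3·e^(−3.4789) = 1.7127 + 1.7251 + 1.3684 + 0.41625 + 0.092524 = 5.3150.
P₃ = g₃ e^(−E₃/kT) / Z = 0.41625/5.3150 = 0.0783.

0.0783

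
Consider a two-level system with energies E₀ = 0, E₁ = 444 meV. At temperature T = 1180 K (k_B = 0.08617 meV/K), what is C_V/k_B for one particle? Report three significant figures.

k_BT = 0.08617 × 1180 K = 101.68 meV.
Eᵢ/kT = 0, 4.3666.
Z = Σ e^(−Eᵢ/kT) = e^(−0) + e^(−4.3666) = 1.0000 + 0.012694 = 1.0127.
⟨E⟩ = 5.5655 meV, ⟨E²⟩ = 2471.1 meV².
C_V/k_B = (⟨E²⟩ − ⟨E⟩²)/(kT)² = (2471.1 − 30.975)/10339 = 0.236.

0.236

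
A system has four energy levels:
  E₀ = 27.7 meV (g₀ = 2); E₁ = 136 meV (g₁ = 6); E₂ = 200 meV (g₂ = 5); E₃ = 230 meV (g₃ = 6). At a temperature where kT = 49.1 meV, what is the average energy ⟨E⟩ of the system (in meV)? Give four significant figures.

67.96 meV

Eᵢ/kT = 0.564155, 2.76986, 4.07332, 4.68432.
Z = Σ gᵢe^(−Eᵢ/kT) = 2·e^(−0.564155) + 6·e^(−2.76986) + 5·e^(−4.07332) + 6·e^(−4.68432) = 1.13768 + 0.376025 + 0.0851039 + 0.0554341 = 1.65424.
⟨E⟩ = Σ Eᵢ gᵢe^(−Eᵢ/kT) / Z = (27.7·1.13768 + 136·0.376025 + 200·0.0851039 + 230·0.0554341) / 1.65424 = 67.96 meV.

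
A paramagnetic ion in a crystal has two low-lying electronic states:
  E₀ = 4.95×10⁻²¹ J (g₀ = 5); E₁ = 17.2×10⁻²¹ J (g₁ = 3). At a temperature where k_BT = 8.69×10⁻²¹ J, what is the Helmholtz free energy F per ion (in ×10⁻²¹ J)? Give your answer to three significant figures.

Eᵢ/kT = 0.56962, 1.9793.
Z = Σ gᵢe^(−Eᵢ/kT) = 5·e^(−0.56962) + 3·e^(−1.9793) = 2.8287 + 0.41450 = 3.2432.
F = −kT ln Z = −8.69 × ln(3.2432) = −8.69 × 1.1766 = -10.2 ×10⁻²¹ J.

-10.2 ×10⁻²¹ J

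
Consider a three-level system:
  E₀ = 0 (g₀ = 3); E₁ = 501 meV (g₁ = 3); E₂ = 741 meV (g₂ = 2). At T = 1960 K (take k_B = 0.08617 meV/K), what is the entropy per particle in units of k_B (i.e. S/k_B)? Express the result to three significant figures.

k_BT = 0.08617 × 1960 K = 168.89 meV.
Eᵢ/kT = 0, 2.9664, 4.3875.
Z = Σ gᵢe^(−Eᵢ/kT) = 3·e^(−0) + 3·e^(−2.9664) + 2·e^(−4.3875) = 3.0000 + 0.15447 + 0.024864 = 3.1793.
⟨E⟩ = Σ EᵢPᵢ = 30.137 meV.
S/k_B = ln Z + ⟨E⟩/kT = ln(3.1793) + 30.137/168.89 = 1.1567 + 0.17844 = 1.34.

1.34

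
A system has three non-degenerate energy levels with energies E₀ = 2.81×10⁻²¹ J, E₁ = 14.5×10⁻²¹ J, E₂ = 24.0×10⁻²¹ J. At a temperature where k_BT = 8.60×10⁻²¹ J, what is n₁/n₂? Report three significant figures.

3.02

n₁/n₂ = exp[−(E₁−E₂)/kT] = exp(−(-9.5 ×10⁻²¹ J)/(8.60 ×10⁻²¹ J)) = exp(1.1047) = 3.02.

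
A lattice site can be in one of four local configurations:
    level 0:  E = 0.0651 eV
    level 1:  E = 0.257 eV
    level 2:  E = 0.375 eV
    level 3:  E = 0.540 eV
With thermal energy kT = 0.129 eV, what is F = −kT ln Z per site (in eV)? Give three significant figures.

Eᵢ/kT = 0.50465, 1.9922, 2.9070, 4.1860.
Z = Σ e^(−Eᵢ/kT) = e^(−0.50465) + e^(−1.9922) + e^(−2.9070) + e^(−4.1860) = 0.60372 + 0.13640 + 0.054639 + 0.015207 = 0.80997.
F = −kT ln Z = −0.129 × ln(0.80997) = −0.129 × -0.21076 = 0.0272 eV.

0.0272 eV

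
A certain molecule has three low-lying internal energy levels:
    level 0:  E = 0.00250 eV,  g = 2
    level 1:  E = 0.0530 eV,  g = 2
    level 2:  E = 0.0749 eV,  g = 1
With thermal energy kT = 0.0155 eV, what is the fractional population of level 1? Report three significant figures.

Eᵢ/kT = 0.16129, 3.4194, 4.8323.
Z = Σ gᵢe^(−Eᵢ/kT) = 2·e^(−0.16129) + 2·e^(−3.4194) + 1·e^(−4.8323) = 1.7021 + 0.065464 + 0.0079682 = 1.7755.
P₁ = g₁ e^(−E₁/kT) / Z = 0.065464/1.7755 = 0.0369.

0.0369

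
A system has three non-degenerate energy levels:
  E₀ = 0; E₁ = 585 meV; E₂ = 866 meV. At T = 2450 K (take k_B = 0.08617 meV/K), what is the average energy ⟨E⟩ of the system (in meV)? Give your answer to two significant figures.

k_BT = 0.08617 × 2450 K = 211.1 meV.
Eᵢ/kT = 0, 2.771, 4.102.
Z = Σ e^(−Eᵢ/kT) = e^(−0) + e^(−2.771) + e^(−4.102) = 1.000 + 0.06260 + 0.01654 = 1.079.
⟨E⟩ = Σ Eᵢ e^(−Eᵢ/kT) / Z = (0·1.000 + 585·0.06260 + 866·0.01654) / 1.079 = 47 meV.

47 meV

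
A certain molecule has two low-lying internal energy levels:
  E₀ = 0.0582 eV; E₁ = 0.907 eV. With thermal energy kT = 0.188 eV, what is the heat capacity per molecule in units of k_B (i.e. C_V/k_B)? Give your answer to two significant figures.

0.22

Eᵢ/kT = 0.3096, 4.824.
Z = Σ e^(−Eᵢ/kT) = e^(−0.3096) + e^(−4.824) = 0.7337 + 0.008035 = 0.7417.
⟨E⟩ = 0.06740 eV, ⟨E²⟩ = 0.01226 eV².
C_V/k_B = (⟨E²⟩ − ⟨E⟩²)/(kT)² = (0.01226 − 0.004543)/0.03534 = 0.22.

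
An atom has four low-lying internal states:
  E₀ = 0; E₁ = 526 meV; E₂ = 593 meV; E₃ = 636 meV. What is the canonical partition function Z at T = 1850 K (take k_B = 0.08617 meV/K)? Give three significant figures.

k_BT = 0.08617 × 1850 K = 159.41 meV.
Eᵢ/kT = 0, 3.2997, 3.7200, 3.9897.
Z = Σ e^(−Eᵢ/kT) = e^(−0) + e^(−3.2997) + e^(−3.7200) + e^(−3.9897) = 1.0000 + 0.036894 + 0.024234 + 0.018505 = 1.0796.

Z = 1.08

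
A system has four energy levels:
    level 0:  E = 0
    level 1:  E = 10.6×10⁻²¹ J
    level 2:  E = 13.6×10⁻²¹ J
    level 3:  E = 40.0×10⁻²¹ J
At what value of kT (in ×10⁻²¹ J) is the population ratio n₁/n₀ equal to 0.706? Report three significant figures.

n₁/n₀ = exp[−(E₁−E₀)/kT] = 0.706.
⇒ (E₁−E₀)/kT = ln(1/0.706) = ln(1.4164) = 0.34812.
kT = 10.6 ×10⁻²¹ J / 0.34812 = 30.4 ×10⁻²¹ J.

30.4 ×10⁻²¹ J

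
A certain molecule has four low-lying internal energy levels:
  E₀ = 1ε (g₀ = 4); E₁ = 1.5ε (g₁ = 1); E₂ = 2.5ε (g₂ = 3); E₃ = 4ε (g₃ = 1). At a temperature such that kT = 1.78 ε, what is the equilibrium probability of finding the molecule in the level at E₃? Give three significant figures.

0.0297

Eᵢ/kT = 0.56180, 0.84270, 1.4045, 2.2472.
Z = Σ gᵢe^(−Eᵢ/kT) = 4·e^(−0.56180) + 1·e^(−0.84270) + 3·e^(−1.4045) + 1·e^(−2.2472) = 2.2807 + 0.43055 + 0.73647 + 0.10569 = 3.5534.
P₃ = g₃ e^(−E₃/kT) / Z = 0.10569/3.5534 = 0.0297.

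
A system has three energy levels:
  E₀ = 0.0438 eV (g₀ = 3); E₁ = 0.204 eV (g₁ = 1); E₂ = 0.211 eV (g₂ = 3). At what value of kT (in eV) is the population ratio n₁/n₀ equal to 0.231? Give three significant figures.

n₁/n₀ = (g₁/g₀) exp[−(E₁−E₀)/kT] = 0.231.
⇒ (E₁−E₀)/kT = ln((1/3)/0.231) = ln(1.4430) = 0.36672.
kT = 0.1602 eV / 0.36672 = 0.437 eV.

0.437 eV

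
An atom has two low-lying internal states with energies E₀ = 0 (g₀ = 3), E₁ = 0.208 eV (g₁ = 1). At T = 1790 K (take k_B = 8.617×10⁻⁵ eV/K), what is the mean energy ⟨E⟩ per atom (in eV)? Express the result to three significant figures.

0.0166 eV

k_BT = 8.617×10⁻⁵ × 1790 K = 0.15424 eV.
Eᵢ/kT = 0, 1.3485.
Z = Σ gᵢe^(−Eᵢ/kT) = 3·e^(−0) + 1·e^(−1.3485) = 3.0000 + 0.25963 = 3.2596.
⟨E⟩ = Σ Eᵢ gᵢe^(−Eᵢ/kT) / Z = (0·3.0000 + 0.208·0.25963) / 3.2596 = 0.0166 eV.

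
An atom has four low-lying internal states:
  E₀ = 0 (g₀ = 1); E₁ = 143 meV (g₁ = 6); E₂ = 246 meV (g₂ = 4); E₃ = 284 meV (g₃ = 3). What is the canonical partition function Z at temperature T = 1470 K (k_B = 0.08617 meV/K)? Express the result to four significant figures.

Z = 3.833

k_BT = 0.08617 × 1470 K = 126.670 meV.
Eᵢ/kT = 0, 1.12892, 1.94205, 2.24205.
Z = Σ gᵢe^(−Eᵢ/kT) = 1·e^(−0) + 6·e^(−1.12892) + 4·e^(−1.94205) + 3·e^(−2.24205) = 1.00000 + 1.94029 + 0.573639 + 0.318721 = 3.83265.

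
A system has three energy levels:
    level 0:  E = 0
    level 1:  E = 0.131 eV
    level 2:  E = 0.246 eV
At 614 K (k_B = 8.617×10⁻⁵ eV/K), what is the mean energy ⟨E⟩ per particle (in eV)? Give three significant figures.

k_BT = 8.617×10⁻⁵ × 614 K = 0.052908 eV.
Eᵢ/kT = 0, 2.4760, 4.6496.
Z = Σ e^(−Eᵢ/kT) = e^(−0) + e^(−2.4760) + e^(−4.6496) = 1.0000 + 0.084079 + 0.0095654 = 1.0936.
⟨E⟩ = Σ Eᵢ e^(−Eᵢ/kT) / Z = (0·1.0000 + 0.131·0.084079 + 0.246·0.0095654) / 1.0936 = 0.0122 eV.

0.0122 eV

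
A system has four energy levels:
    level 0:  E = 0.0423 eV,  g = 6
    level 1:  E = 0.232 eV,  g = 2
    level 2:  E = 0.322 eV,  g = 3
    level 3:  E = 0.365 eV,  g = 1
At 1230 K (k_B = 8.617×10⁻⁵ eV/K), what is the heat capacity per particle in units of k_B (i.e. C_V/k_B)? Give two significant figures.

0.42

k_BT = 8.617×10⁻⁵ × 1230 K = 0.1060 eV.
Eᵢ/kT = 0.3991, 2.189, 3.038, 3.443.
Z = Σ gᵢe^(−Eᵢ/kT) = 6·e^(−0.3991) + 2·e^(−2.189) + 3·e^(−3.038) + 1·e^(−3.443) = 4.026 + 0.2241 + 0.1438 + 0.03197 = 4.426.
⟨E⟩ = 0.06332 eV, ⟨E²⟩ = 0.008684 eV².
C_V/k_B = (⟨E²⟩ − ⟨E⟩²)/(kT)² = (0.008684 − 0.004009)/0.01124 = 0.42.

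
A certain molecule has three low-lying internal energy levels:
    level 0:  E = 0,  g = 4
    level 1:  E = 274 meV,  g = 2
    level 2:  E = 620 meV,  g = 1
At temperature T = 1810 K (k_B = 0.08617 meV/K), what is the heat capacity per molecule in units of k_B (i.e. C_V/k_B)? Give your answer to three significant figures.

k_BT = 0.08617 × 1810 K = 155.97 meV.
Eᵢ/kT = 0, 1.7567, 3.9751.
Z = Σ gᵢe^(−Eᵢ/kT) = 4·e^(−0) + 2·e^(−1.7567) + 1·e^(−3.9751) = 4.0000 + 0.34523 + 0.018777 = 4.3640.
⟨E⟩ = 24.343 meV, ⟨E²⟩ = 7593.1 meV².
C_V/k_B = (⟨E²⟩ − ⟨E⟩²)/(kT)² = (7593.1 − 592.58)/24327 = 0.288.

0.288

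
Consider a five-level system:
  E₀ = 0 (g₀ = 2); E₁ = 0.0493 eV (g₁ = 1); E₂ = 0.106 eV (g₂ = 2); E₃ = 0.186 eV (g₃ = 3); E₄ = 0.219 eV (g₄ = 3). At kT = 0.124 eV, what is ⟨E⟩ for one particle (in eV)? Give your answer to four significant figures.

0.07655 eV

Eᵢ/kT = 0, 0.397581, 0.854839, 1.50000, 1.76613.
Z = Σ gᵢe^(−Eᵢ/kT) = 2·e^(−0) + 1·e^(−0.397581) + 2·e^(−0.854839) + 3·e^(−1.50000) + 3·e^(−1.76613) = 2.00000 + 0.671944 + 0.850703 + 0.669390 + 0.512980 = 4.70502.
⟨E⟩ = Σ Eᵢ gᵢe^(−Eᵢ/kT) / Z = (0·2.00000 + 0.0493·0.671944 + 0.106·0.850703 + 0.186·0.669390 + 0.219·0.512980) / 4.70502 = 0.07655 eV.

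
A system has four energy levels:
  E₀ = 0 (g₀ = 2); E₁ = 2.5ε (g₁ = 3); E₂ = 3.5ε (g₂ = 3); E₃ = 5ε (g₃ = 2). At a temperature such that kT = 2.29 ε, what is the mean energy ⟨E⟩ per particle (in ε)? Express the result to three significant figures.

Eᵢ/kT = 0, 1.0917, 1.5284, 2.1834.
Z = Σ gᵢe^(−Eᵢ/kT) = 2·e^(−0) + 3·e^(−1.0917) + 3·e^(−1.5284) + 2·e^(−2.1834) = 2.0000 + 1.0069 + 0.65065 + 0.22532 = 3.8829.
⟨E⟩ = Σ Eᵢ gᵢe^(−Eᵢ/kT) / Z = (0·2.0000 + 2.5·1.0069 + 3.5·0.65065 + 5·0.22532) / 3.8829 = 1.52 ε.

1.52 ε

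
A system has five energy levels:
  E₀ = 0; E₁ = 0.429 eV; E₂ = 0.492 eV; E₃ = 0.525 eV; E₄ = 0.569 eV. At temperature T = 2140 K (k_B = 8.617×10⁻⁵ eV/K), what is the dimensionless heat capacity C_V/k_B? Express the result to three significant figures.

k_BT = 8.617×10⁻⁵ × 2140 K = 0.18440 eV.
Eᵢ/kT = 0, 2.3265, 2.6681, 2.8471, 3.0857.
Z = Σ e^(−Eᵢ/kT) = e^(−0) + e^(−2.3265) + e^(−2.6681) + e^(−2.8471) + e^(−3.0857) = 1.0000 + 0.097637 + 0.069384 + 0.058012 + 0.045698 = 1.2707.
⟨E⟩ = 0.10426 eV, ⟨E²⟩ = 0.051585 eV².
C_V/k_B = (⟨E²⟩ − ⟨E⟩²)/(kT)² = (0.051585 − 0.010870)/0.034003 = 1.20.

1.20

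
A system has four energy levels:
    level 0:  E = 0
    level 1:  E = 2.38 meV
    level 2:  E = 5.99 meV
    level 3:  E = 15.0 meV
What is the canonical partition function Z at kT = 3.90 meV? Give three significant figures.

Eᵢ/kT = 0, 0.61026, 1.5359, 3.8462.
Z = Σ e^(−Eᵢ/kT) = e^(−0) + e^(−0.61026) + e^(−1.5359) + e^(−3.8462) = 1.0000 + 0.54321 + 0.21526 + 0.021361 = 1.7798.

Z = 1.78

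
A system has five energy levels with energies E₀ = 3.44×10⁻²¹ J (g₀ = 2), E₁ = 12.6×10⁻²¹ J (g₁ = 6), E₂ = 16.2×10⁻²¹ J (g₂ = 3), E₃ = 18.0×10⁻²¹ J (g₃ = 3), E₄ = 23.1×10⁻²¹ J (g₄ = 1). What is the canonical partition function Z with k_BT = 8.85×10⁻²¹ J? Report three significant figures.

Z = 3.75

Eᵢ/kT = 0.38870, 1.4237, 1.8305, 2.0339, 2.6102.
Z = Σ gᵢe^(−Eᵢ/kT) = 2·e^(−0.38870) + 6·e^(−1.4237) + 3·e^(−1.8305) + 3·e^(−2.0339) + 1·e^(−2.6102) = 1.3559 + 1.4449 + 0.48100 + 0.39247 + 0.073520 = 3.7478.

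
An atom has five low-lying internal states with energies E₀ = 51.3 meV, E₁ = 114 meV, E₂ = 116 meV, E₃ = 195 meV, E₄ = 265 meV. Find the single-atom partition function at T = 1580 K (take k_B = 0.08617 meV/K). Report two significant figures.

k_BT = 0.08617 × 1580 K = 136.1 meV.
Eᵢ/kT = 0.3769, 0.8376, 0.8523, 1.433, 1.947.
Z = Σ e^(−Eᵢ/kT) = e^(−0.3769) + e^(−0.8376) + e^(−0.8523) + e^(−1.433) + e^(−1.947) = 0.6860 + 0.4327 + 0.4264 + 0.2386 + 0.1427 = 1.926.

Z = 1.9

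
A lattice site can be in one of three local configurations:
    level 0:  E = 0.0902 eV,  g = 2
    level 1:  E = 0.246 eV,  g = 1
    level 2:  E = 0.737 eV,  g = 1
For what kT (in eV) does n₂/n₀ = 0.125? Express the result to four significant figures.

n₂/n₀ = (g₂/g₀) exp[−(E₂−E₀)/kT] = 0.125.
⇒ (E₂−E₀)/kT = ln((1/2)/0.125) = ln(4.00000) = 1.38629.
kT = 0.6468 eV / 1.38629 = 0.4666 eV.

0.4666 eV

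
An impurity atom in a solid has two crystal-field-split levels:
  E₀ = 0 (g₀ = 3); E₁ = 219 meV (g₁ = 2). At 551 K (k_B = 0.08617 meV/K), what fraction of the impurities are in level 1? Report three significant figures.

0.00657

k_BT = 0.08617 × 551 K = 47.480 meV.
Eᵢ/kT = 0, 4.6125.
Z = Σ gᵢe^(−Eᵢ/kT) = 3·e^(−0) + 2·e^(−4.6125) = 3.0000 + 0.019854 = 3.0199.
P₁ = g₁ e^(−E₁/kT) / Z = 0.019854/3.0199 = 0.00657.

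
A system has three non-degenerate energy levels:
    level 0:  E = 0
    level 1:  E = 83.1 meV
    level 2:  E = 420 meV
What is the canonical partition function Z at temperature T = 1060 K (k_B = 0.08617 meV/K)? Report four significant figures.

Z = 1.413

k_BT = 0.08617 × 1060 K = 91.3402 meV.
Eᵢ/kT = 0, 0.909786, 4.59819.
Z = Σ e^(−Eᵢ/kT) = e^(−0) + e^(−0.909786) + e^(−4.59819) = 1.00000 + 0.402610 + 0.0100700 = 1.41268.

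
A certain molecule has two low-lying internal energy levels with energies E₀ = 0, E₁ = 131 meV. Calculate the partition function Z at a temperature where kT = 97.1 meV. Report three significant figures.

Eᵢ/kT = 0, 1.3491.
Z = Σ e^(−Eᵢ/kT) = e^(−0) + e^(−1.3491) = 1.0000 + 0.25947 = 1.2595.

Z = 1.26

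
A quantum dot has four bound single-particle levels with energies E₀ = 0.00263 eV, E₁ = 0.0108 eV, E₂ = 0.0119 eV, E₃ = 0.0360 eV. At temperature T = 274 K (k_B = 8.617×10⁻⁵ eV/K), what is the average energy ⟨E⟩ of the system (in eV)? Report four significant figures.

k_BT = 8.617×10⁻⁵ × 274 K = 0.0236106 eV.
Eᵢ/kT = 0.111391, 0.457422, 0.504011, 1.52474.
Z = Σ e^(−Eᵢ/kT) = e^(−0.111391) + e^(−0.457422) + e^(−0.504011) + e^(−1.52474) = 0.894589 + 0.632913 + 0.604103 + 0.217678 = 2.34928.
⟨E⟩ = Σ Eᵢ e^(−Eᵢ/kT) / Z = (0.00263·0.894589 + 0.0108·0.632913 + 0.0119·0.604103 + 0.0360·0.217678) / 2.34928 = 0.01031 eV.

0.01031 eV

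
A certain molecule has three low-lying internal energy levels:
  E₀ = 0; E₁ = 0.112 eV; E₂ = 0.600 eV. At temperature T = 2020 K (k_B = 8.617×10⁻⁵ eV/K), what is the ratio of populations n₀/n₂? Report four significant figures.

31.41

k_BT = 8.617×10⁻⁵ × 2020 K = 0.174063 eV.
n₀/n₂ = exp[−(E₀−E₂)/kT] = exp(−(-0.600 eV)/(0.174063 eV)) = exp(3.44703) = 31.41.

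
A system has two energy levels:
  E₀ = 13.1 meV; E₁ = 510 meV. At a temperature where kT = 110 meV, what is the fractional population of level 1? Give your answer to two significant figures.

Eᵢ/kT = 0.1191, 4.636.
Z = Σ e^(−Eᵢ/kT) = e^(−0.1191) + e^(−4.636) = 0.8877 + 0.009696 = 0.8974.
P₁ = e^(−E₁/kT) / Z = 0.009696/0.8974 = 0.011.

0.011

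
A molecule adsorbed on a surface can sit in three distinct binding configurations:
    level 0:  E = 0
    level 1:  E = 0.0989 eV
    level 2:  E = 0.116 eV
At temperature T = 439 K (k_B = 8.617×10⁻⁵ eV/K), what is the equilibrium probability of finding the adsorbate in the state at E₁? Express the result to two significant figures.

k_BT = 8.617×10⁻⁵ × 439 K = 0.03783 eV.
Eᵢ/kT = 0, 2.614, 3.066.
Z = Σ e^(−Eᵢ/kT) = e^(−0) + e^(−2.614) + e^(−3.066) = 1.000 + 0.07324 + 0.04661 = 1.120.
P₁ = e^(−E₁/kT) / Z = 0.07324/1.120 = 0.065.

0.065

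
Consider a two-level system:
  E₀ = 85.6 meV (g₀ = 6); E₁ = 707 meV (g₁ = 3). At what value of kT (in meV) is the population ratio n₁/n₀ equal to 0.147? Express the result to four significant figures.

n₁/n₀ = (g₁/g₀) exp[−(E₁−E₀)/kT] = 0.147.
⇒ (E₁−E₀)/kT = ln((3/6)/0.147) = ln(3.40136) = 1.22418.
kT = 621.4 meV / 1.22418 = 507.6 meV.

507.6 meV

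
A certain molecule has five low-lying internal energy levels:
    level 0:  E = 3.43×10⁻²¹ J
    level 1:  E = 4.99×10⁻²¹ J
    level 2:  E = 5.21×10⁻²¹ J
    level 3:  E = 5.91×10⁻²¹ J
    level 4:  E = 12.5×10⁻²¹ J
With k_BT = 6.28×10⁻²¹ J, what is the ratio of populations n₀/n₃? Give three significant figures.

n₀/n₃ = exp[−(E₀−E₃)/kT] = exp(−(-2.48 ×10⁻²¹ J)/(6.28 ×10⁻²¹ J)) = exp(0.39490) = 1.48.

1.48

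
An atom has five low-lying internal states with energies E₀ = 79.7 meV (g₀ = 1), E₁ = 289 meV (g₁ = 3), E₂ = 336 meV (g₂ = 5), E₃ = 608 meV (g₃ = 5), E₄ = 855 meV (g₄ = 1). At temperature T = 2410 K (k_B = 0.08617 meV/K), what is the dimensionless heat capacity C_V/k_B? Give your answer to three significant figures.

k_BT = 0.08617 × 2410 K = 207.67 meV.
Eᵢ/kT = 0.38378, 1.3916, 1.6180, 2.9277, 4.1171.
Z = Σ gᵢe^(−Eᵢ/kT) = 1·e^(−0.38378) + 3·e^(−1.3916) + 5·e^(−1.6180) + 5·e^(−2.9277) + 1·e^(−4.1171) = 0.68128 + 0.74603 + 0.99147 + 0.26760 + 0.016292 = 2.7027.
⟨E⟩ = 288.48 meV, ⟨E²⟩ = 107080 meV².
C_V/k_B = (⟨E²⟩ − ⟨E⟩²)/(kT)² = (107080 − 83221)/43127 = 0.553.

0.553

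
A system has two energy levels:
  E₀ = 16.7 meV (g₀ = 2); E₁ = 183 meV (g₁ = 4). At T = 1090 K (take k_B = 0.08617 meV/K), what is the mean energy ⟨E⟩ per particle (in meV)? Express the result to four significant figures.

58.94 meV

k_BT = 0.08617 × 1090 K = 93.9253 meV.
Eᵢ/kT = 0.177801, 1.94836.
Z = Σ gᵢe^(−Eᵢ/kT) = 2·e^(−0.177801) + 4·e^(−1.94836) = 1.67422 + 0.570030 = 2.24425.
⟨E⟩ = Σ Eᵢ gᵢe^(−Eᵢ/kT) / Z = (16.7·1.67422 + 183·0.570030) / 2.24425 = 58.94 meV.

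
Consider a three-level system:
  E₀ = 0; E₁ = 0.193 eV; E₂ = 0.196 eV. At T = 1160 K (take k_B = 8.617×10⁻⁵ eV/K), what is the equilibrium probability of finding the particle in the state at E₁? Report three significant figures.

0.113

k_BT = 8.617×10⁻⁵ × 1160 K = 0.099957 eV.
Eᵢ/kT = 0, 1.9308, 1.9608.
Z = Σ e^(−Eᵢ/kT) = e^(−0) + e^(−1.9308) + e^(−1.9608) = 1.0000 + 0.14503 + 0.14075 = 1.2858.
P₁ = e^(−E₁/kT) / Z = 0.14503/1.2858 = 0.113.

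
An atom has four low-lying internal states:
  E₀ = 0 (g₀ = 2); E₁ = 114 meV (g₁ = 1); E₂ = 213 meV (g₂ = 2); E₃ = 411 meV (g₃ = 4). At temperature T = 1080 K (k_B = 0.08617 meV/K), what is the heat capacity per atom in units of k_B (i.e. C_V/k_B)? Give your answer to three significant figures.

k_BT = 0.08617 × 1080 K = 93.064 meV.
Eᵢ/kT = 0, 1.2250, 2.2887, 4.4163.
Z = Σ gᵢe^(−Eᵢ/kT) = 2·e^(−0) + 1·e^(−1.2250) + 2·e^(−2.2887) + 4·e^(−4.4163) = 2.0000 + 0.29376 + 0.20280 + 0.048315 = 2.5449.
⟨E⟩ = 37.936 meV, ⟨E²⟩ = 8322.5 meV².
C_V/k_B = (⟨E²⟩ − ⟨E⟩²)/(kT)² = (8322.5 − 1439.1)/8660.9 = 0.795.

0.795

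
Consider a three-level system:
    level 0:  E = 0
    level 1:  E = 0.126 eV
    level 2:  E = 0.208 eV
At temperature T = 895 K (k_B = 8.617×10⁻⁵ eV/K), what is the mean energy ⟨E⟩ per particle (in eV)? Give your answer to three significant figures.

0.0306 eV

k_BT = 8.617×10⁻⁵ × 895 K = 0.077122 eV.
Eᵢ/kT = 0, 1.6338, 2.6970.
Z = Σ e^(−Eᵢ/kT) = e^(−0) + e^(−1.6338) + e^(−2.6970) = 1.0000 + 0.19519 + 0.067407 = 1.2626.
⟨E⟩ = Σ Eᵢ e^(−Eᵢ/kT) / Z = (0·1.0000 + 0.126·0.19519 + 0.208·0.067407) / 1.2626 = 0.0306 eV.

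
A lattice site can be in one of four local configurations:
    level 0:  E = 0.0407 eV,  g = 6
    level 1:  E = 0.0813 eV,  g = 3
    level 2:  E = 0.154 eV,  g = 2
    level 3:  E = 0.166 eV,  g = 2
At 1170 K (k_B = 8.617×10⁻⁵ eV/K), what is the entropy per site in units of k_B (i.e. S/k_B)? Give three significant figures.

k_BT = 8.617×10⁻⁵ × 1170 K = 0.10082 eV.
Eᵢ/kT = 0.40369, 0.80639, 1.5275, 1.6465.
Z = Σ gᵢe^(−Eᵢ/kT) = 6·e^(−0.40369) + 3·e^(−0.80639) + 2·e^(−1.5275) + 2·e^(−1.6465) = 4.0071 + 1.3394 + 0.43416 + 0.38545 = 6.1661.
⟨E⟩ = Σ EᵢPᵢ = 0.065329 eV.
S/k_B = ln Z + ⟨E⟩/kT = ln(6.1661) + 0.065329/0.10082 = 1.8191 + 0.64798 = 2.47.

2.47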